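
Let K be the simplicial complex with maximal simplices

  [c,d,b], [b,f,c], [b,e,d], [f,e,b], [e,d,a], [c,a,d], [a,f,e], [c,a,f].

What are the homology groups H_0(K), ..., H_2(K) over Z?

H_0 ≅ Z,  H_1 = 0,  H_2 ≅ Z.

K has 6 vertices, 12 edges, 8 triangles.
rank ∂_0 = 0, rank ∂_1 = 5 ⇒ b_0 = 6 − 0 − 5 = 1; all invariant factors of ∂_1 are 1 so no torsion. So H_0 ≅ Z.
rank ∂_1 = 5, rank ∂_2 = 7 ⇒ b_1 = 12 − 5 − 7 = 0; all invariant factors of ∂_2 are 1 so no torsion. So H_1 ≅ 0.
rank ∂_2 = 7, rank ∂_3 = 0 ⇒ b_2 = 8 − 7 − 0 = 1. So H_2 ≅ Z.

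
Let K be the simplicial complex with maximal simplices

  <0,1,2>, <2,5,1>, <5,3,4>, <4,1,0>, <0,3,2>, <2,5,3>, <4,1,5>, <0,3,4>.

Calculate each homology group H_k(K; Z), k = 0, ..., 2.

H_0 = Z,  H_1 = 0,  H_2 = Z.

K has 6 vertices, 12 edges, 8 triangles.
rank ∂_0 = 0, rank ∂_1 = 5 ⇒ b_0 = 6 − 0 − 5 = 1; all invariant factors of ∂_1 are 1 so no torsion. So H_0 ≅ Z.
rank ∂_1 = 5, rank ∂_2 = 7 ⇒ b_1 = 12 − 5 − 7 = 0; all invariant factors of ∂_2 are 1 so no torsion. So H_1 ≅ 0.
rank ∂_2 = 7, rank ∂_3 = 0 ⇒ b_2 = 8 − 7 − 0 = 1. So H_2 ≅ Z.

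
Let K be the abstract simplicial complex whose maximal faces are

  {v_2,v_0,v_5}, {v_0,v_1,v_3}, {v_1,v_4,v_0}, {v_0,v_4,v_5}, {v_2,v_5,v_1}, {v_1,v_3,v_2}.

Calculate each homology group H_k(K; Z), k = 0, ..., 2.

H_0 ≅ Z,  H_1 ≅ Z,  H_2 = 0.

Fix the vertex order v_0 < v_1 < v_2 < v_3 < v_4 < v_5 and write every simplex with vertices in increasing order. Then dim K = 2 and the simplices of K are:

  0-simplices (6): [v_0], [v_1], [v_2], [v_3], [v_4], [v_5]
  1-simplices (12): [v_0,v_1], [v_0,v_2], [v_0,v_3], [v_0,v_4], [v_0,v_5], [v_1,v_2], [v_1,v_3], [v_1,v_4], [v_1,v_5], [v_2,v_3], [v_2,v_5], [v_4,v_5]
  2-simplices (6): [v_0,v_1,v_3], [v_0,v_1,v_4], [v_0,v_2,v_5], [v_0,v_4,v_5], [v_1,v_2,v_3], [v_1,v_2,v_5]

giving chain groups C_0 ≅ Z^6, C_1 ≅ Z^12, C_2 ≅ Z^6.

Boundary ∂_1: C_1 → C_0 maps an edge to its endpoints' difference, ∂[p,q] = q − p.
The resulting 6×12 matrix has rank 5, and its Smith normal form has invariant factors (1,1,1,1,1).

The boundary map ∂_2: C_2 → C_1 acts by ∂[p,q,r] = [q,r] − [p,r] + [p,q]. For instance
  ∂[v_0,v_4,v_5] = [v_4,v_5] − [v_0,v_5] + [v_0,v_4],
  ∂[v_1,v_2,v_3] = [v_2,v_3] − [v_1,v_3] + [v_1,v_2].
The resulting 12×6 matrix has rank 6, and its Smith normal form has invariant factors (1,1,1,1,1,1).

Reading off H_k = ker ∂_k / im ∂_{k+1}:

  H_0: rank C_0 − rank ∂_1 = 6 − 5 = 1, and the invariant factors of ∂_1 are all 1, so H_0 = Z.
  H_1: rank ker ∂_1 − rank ∂_2 = (12 − 5) − 6 = 1, and the invariant factors of ∂_2 are all 1, so H_1 = Z.
  H_2: rank ker ∂_2 − rank ∂_3 = (6 − 6) − 0 = 0, and there is no ∂_3, so H_2 = 0.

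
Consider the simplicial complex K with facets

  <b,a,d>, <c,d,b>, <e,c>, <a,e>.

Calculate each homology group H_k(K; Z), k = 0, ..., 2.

H_0 = Z,  H_1 = Z,  H_2 = 0.

Take the total order a < b < c < d < e on the vertex set. Then K (dimension 2) consists of the simplices:

  0-simplices (5): a, b, c, d, e
  1-simplices (7): ab, ad, ae, bc, bd, cd, ce
  2-simplices (2): abd, bcd

giving chain groups C_0 ≅ Z^5, C_1 ≅ Z^7, C_2 ≅ Z^2.

The boundary map ∂_1: C_1 → C_0 maps an edge to its endpoints' difference, ∂[p,q] = q − p. For instance
  ∂ad = d − a.
As a 5×7 matrix over Z this has rank 4, with invariant factors (1,1,1,1).

Boundary ∂_2: C_2 → C_1 maps a triangle to the signed sum of its edges. For instance
  ∂abd = bd − ad + ab,
  ∂bcd = cd − bd + bc.
This gives a 7×2 integer matrix of rank 2; reducing to Smith normal form yields diagonal entries (1,1).

Reading off H_k = ker ∂_k / im ∂_{k+1}:

  H_0: rank C_0 − rank ∂_1 = 5 − 4 = 1, and the invariant factors of ∂_1 are all 1, so H_0 ≅ Z.
  H_1: rank ker ∂_1 − rank ∂_2 = (7 − 4) − 2 = 1, and the invariant factors of ∂_2 are all 1, so H_1 ≅ Z.
  H_2: rank ker ∂_2 − rank ∂_3 = (2 − 2) − 0 = 0, and there is no ∂_3, so H_2 ≅ 0.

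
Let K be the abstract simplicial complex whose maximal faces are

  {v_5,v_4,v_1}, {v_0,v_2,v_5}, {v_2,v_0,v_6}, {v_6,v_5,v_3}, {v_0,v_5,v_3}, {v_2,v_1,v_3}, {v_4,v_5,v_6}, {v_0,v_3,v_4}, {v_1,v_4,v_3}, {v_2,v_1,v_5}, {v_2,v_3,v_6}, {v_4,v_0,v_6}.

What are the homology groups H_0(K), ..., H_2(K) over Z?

We work with the vertex ordering v_0 < v_1 < v_2 < v_3 < v_4 < v_5 < v_6. The simplices of K, each written with vertices in increasing order, are:

  0-simplices (7): [v_0], [v_1], [v_2], [v_3], [v_4], [v_5], [v_6]
  1-simplices (18): (18 of them)
  2-simplices (12): (12 of them)

Hence C_0 ≅ Z^7, C_1 ≅ Z^18, C_2 ≅ Z^12.

The boundary map ∂_1: C_1 → C_0 is given by ∂[p,q] = [q] − [p]. For instance
  ∂[v_1,v_3] = [v_3] − [v_1].
The 7×18 boundary matrix has rank 6 and Smith normal form diag(1,1,1,1,1,1).

The boundary map ∂_2: C_2 → C_1 acts by ∂[p,q,r] = [q,r] − [p,r] + [p,q]. For instance
  ∂[v_3,v_5,v_6] = [v_5,v_6] − [v_3,v_6] + [v_3,v_5],
  ∂[v_4,v_5,v_6] = [v_5,v_6] − [v_4,v_6] + [v_4,v_5].
This gives a 18×12 integer matrix of rank 12; reducing to Smith normal form yields diagonal entries (1,1,1,1,1,1,1,1,1,1,1,2).

Now H_k = ker ∂_k / im ∂_{k+1}, so:

  H_0: rank C_0 − rank ∂_1 = 7 − 6 = 1, and the invariant factors of ∂_1 are all 1, so H_0 = Z.
  H_1: rank ker ∂_1 − rank ∂_2 = (18 − 6) − 12 = 0, and ∂_2 has invariant factor 2 > 1, so H_1 = Z_2.
  H_2: rank ker ∂_2 − rank ∂_3 = (12 − 12) − 0 = 0, and there is no ∂_3, so H_2 = 0.

(K is a triangulation of the real projective plane RP^2.)

H_0 = Z,  H_1 = Z_2,  H_2 = 0.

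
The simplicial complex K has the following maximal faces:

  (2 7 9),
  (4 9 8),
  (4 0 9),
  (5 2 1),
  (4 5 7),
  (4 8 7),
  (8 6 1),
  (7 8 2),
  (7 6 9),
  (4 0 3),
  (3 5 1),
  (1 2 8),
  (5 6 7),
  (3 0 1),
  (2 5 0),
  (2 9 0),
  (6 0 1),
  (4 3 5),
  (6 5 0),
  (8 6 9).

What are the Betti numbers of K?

b_0 = 1, b_1 = 1, b_2 = 0.

Order the vertices as 0 < 1 < 2 < 3 < 4 < 5 < 6 < 7 < 8 < 9. Listing each simplex with vertices in this order, K has dimension 2 with simplices:

  0-simplices (10): [0], [1], [2], [3], [4], [5], [6], [7], [8], [9]
  1-simplices (30): (30 of them)
  2-simplices (20): (20 of them)

Hence C_0 ≅ Z^10, C_1 ≅ Z^30, C_2 ≅ Z^20.

The boundary map ∂_1: C_1 → C_0 sends each edge [p,q] (with p < q) to q − p. For instance
  ∂[1,6] = [6] − [1].
This gives a 10×30 integer matrix of rank 9; reducing to Smith normal form yields diagonal entries (1,1,1,1,1,1,1,1,1).

The boundary map ∂_2: C_2 → C_1 maps a triangle to the signed sum of its edges. For instance
  ∂[2,7,9] = [7,9] − [2,9] + [2,7],
  ∂[3,4,5] = [4,5] − [3,5] + [3,4].
As a 30×20 matrix over Z this has rank 20, with invariant factors (1,1,1,1,1,1,1,1,1,1,1,1,1,1,1,1,1,1,1,2).

Now H_k = ker ∂_k / im ∂_{k+1}, so:

  H_0: rank C_0 − rank ∂_1 = 10 − 9 = 1, and the invariant factors of ∂_1 are all 1, so H_0 = Z.
  H_1: rank ker ∂_1 − rank ∂_2 = (30 − 9) − 20 = 1, and ∂_2 has invariant factor 2 > 1, so H_1 = Z × Z/2.
  H_2: rank ker ∂_2 − rank ∂_3 = (20 − 20) − 0 = 0, and there is no ∂_3, so H_2 = 0.

As a check, the Euler characteristic is 10 − 30 + 20 = 0, which agrees with 1 − 1 + 0 = 0.

Hence the Betti numbers are b_0 = 1, b_1 = 1, b_2 = 0.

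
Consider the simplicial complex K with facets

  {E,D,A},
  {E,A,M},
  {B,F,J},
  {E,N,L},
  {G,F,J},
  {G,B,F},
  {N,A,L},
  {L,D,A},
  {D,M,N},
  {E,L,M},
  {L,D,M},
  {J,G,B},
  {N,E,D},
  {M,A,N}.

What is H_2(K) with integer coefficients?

Take the total order A < B < D < E < F < G < J < L < M < N on the vertex set. Then K (dimension 2) consists of the simplices:

  0-simplices (10): A, B, D, E, F, G, J, L, M, N
  1-simplices (21): AD, AE, AL, AM, AN, BF, BG, BJ, DE, DL, DM, DN, EL, EM, EN, FG, FJ, GJ, LM, LN, MN
  2-simplices (14): ADE, ADL, AEM, ALN, AMN, BFG, BFJ, BGJ, DEN, DLM, DMN, ELM, ELN, FGJ

so the chain groups are C_0 ≅ Z^10, C_1 ≅ Z^21, C_2 ≅ Z^14.

∂_1: C_1 → C_0 is given by ∂[p,q] = [q] − [p]. For instance
  ∂BJ = J − B.
As a 10×21 matrix over Z this has rank 8, with invariant factors (1,1,1,1,1,1,1,1).

The boundary map ∂_2: C_2 → C_1 maps a triangle to the signed sum of its edges. For instance
  ∂ELN = LN − EN + EL,
  ∂BGJ = GJ − BJ + BG.
This gives a 21×14 integer matrix of rank 13; reducing to Smith normal form yields diagonal entries (1,1,1,1,1,1,1,1,1,1,1,1,2).

Reading off H_k = ker ∂_k / im ∂_{k+1}:

  H_2: rank ker ∂_2 − rank ∂_3 = (14 − 13) − 0 = 1, and there is no ∂_3, so H_2 = Z.

H_2 ≅ Z.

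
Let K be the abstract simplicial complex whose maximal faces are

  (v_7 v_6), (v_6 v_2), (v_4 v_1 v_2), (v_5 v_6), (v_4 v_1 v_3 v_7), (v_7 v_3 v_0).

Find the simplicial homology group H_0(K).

H_0 = Z.

Take the total order v_0 < v_1 < v_2 < v_3 < v_4 < v_5 < v_6 < v_7 on the vertex set. Then K (dimension 3) consists of the simplices:

  0-simplices (8): [v_0], [v_1], [v_2], [v_3], [v_4], [v_5], [v_6], [v_7]
  1-simplices (13): [v_0,v_3], [v_0,v_7], [v_1,v_2], [v_1,v_3], [v_1,v_4], [v_1,v_7], [v_2,v_4], [v_2,v_6], [v_3,v_4], [v_3,v_7], [v_4,v_7], [v_5,v_6], [v_6,v_7]
  2-simplices (6): [v_0,v_3,v_7], [v_1,v_2,v_4], [v_1,v_3,v_4], [v_1,v_3,v_7], [v_1,v_4,v_7], [v_3,v_4,v_7]
  3-simplices (1): [v_1,v_3,v_4,v_7]

Hence C_0 ≅ Z^8, C_1 ≅ Z^13, C_2 ≅ Z^6, C_3 ≅ Z^1.

The boundary map ∂_1: C_1 → C_0 sends each edge [p,q] (with p < q) to q − p. For instance
  ∂[v_1,v_3] = [v_3] − [v_1].
The 8×13 boundary matrix has rank 7 and Smith normal form diag(1,1,1,1,1,1,1).

∂_2: C_2 → C_1 sends each 2-simplex [p,q,r] to [q,r] − [p,r] + [p,q]. For instance
  ∂[v_0,v_3,v_7] = [v_3,v_7] − [v_0,v_7] + [v_0,v_3],
  ∂[v_1,v_2,v_4] = [v_2,v_4] − [v_1,v_4] + [v_1,v_2].
The resulting 13×6 matrix has rank 5, and its Smith normal form has invariant factors (1,1,1,1,1).

Boundary ∂_3: C_3 → C_2 sends each 3-simplex σ to the alternating sum Σ_i (−1)^i (σ with its i-th vertex removed). For instance
  ∂[v_1,v_3,v_4,v_7] = [v_3,v_4,v_7] − [v_1,v_4,v_7] + [v_1,v_3,v_7] − [v_1,v_3,v_4].
As a 6×1 matrix over Z this has rank 1, with invariant factors (1).

Reading off H_k = ker ∂_k / im ∂_{k+1}:

  H_0: rank C_0 − rank ∂_1 = 8 − 7 = 1, and the invariant factors of ∂_1 are all 1, so H_0 ≅ Z.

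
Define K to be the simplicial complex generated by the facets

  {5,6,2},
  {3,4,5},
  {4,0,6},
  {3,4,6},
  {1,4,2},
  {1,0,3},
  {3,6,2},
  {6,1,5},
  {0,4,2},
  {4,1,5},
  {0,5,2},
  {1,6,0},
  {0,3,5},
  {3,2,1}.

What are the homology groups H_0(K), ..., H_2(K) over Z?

Fix the vertex order 0 < 1 < 2 < 3 < 4 < 5 < 6 and write every simplex with vertices in increasing order. Then dim K = 2 and the simplices of K are:

  0-simplices (7): [0], [1], [2], [3], [4], [5], [6]
  1-simplices (21): [0,1], [0,2], [0,3], [0,4], [0,5], [0,6], [1,2], [1,3], [1,4], [1,5], [1,6], [2,3], [2,4], [2,5], [2,6], [3,4], [3,5], [3,6], [4,5], [4,6], [5,6]
  2-simplices (14): [0,1,3], [0,1,6], [0,2,4], [0,2,5], [0,3,5], [0,4,6], [1,2,3], [1,2,4], [1,4,5], [1,5,6], [2,3,6], [2,5,6], [3,4,5], [3,4,6]

giving chain groups C_0 ≅ Z^7, C_1 ≅ Z^21, C_2 ≅ Z^14.

∂_1: C_1 → C_0 maps an edge to its endpoints' difference, ∂[p,q] = q − p.
As a 7×21 matrix over Z this has rank 6, with invariant factors (1,1,1,1,1,1).

The boundary map ∂_2: C_2 → C_1 acts by ∂[p,q,r] = [q,r] − [p,r] + [p,q]. For instance
  ∂[3,4,6] = [4,6] − [3,6] + [3,4],
  ∂[0,2,4] = [2,4] − [0,4] + [0,2].
This gives a 21×14 integer matrix of rank 13; reducing to Smith normal form yields diagonal entries (1,1,1,1,1,1,1,1,1,1,1,1,1).

Computing H_k = (kernel of ∂_k) / (image of ∂_{k+1}):

  H_0: rank C_0 − rank ∂_1 = 7 − 6 = 1, and the invariant factors of ∂_1 are all 1, so H_0 ≅ Z.
  H_1: rank ker ∂_1 − rank ∂_2 = (21 − 6) − 13 = 2, and the invariant factors of ∂_2 are all 1, so H_1 ≅ Z^2.
  H_2: rank ker ∂_2 − rank ∂_3 = (14 − 13) − 0 = 1, and there is no ∂_3, so H_2 ≅ Z.

H_0 ≅ Z,  H_1 ≅ Z^2,  H_2 ≅ Z.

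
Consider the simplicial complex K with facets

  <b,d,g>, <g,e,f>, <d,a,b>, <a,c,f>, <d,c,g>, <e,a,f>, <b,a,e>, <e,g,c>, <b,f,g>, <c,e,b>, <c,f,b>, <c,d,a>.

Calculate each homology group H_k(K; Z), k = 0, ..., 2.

H_0 ≅ Z,  H_1 ≅ Z/2,  H_2 = 0.

Take the total order a < b < c < d < e < f < g on the vertex set. Then K (dimension 2) consists of the simplices:

  0-simplices (7): a, b, c, d, e, f, g
  1-simplices (18): ab, ac, ad, ae, af, bc, bd, be, bf, bg, cd, ce, cf, cg, dg, ef, eg, fg
  2-simplices (12): abd, abe, acd, acf, aef, bce, bcf, bdg, bfg, cdg, ceg, efg

Hence C_0 ≅ Z^7, C_1 ≅ Z^18, C_2 ≅ Z^12.

The boundary map ∂_1: C_1 → C_0 sends each edge [p,q] (with p < q) to q − p.
The 7×18 boundary matrix has rank 6 and Smith normal form diag(1,1,1,1,1,1).

The boundary map ∂_2: C_2 → C_1 acts by ∂[p,q,r] = [q,r] − [p,r] + [p,q]. For instance
  ∂bcf = cf − bf + bc,
  ∂ceg = eg − cg + ce.
The 18×12 boundary matrix has rank 12 and Smith normal form diag(1,1,1,1,1,1,1,1,1,1,1,2).

From H_k ≅ ker(∂_k) / im(∂_{k+1}) we obtain:

  H_0: rank C_0 − rank ∂_1 = 7 − 6 = 1, and the invariant factors of ∂_1 are all 1, so H_0 = Z.
  H_1: rank ker ∂_1 − rank ∂_2 = (18 − 6) − 12 = 0, and ∂_2 has invariant factor 2 > 1, so H_1 = Z/2.
  H_2: rank ker ∂_2 − rank ∂_3 = (12 − 12) − 0 = 0, and there is no ∂_3, so H_2 = 0.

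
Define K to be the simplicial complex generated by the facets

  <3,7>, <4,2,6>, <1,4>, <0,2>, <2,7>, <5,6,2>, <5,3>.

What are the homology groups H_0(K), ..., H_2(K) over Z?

Take the total order 0 < 1 < 2 < 3 < 4 < 5 < 6 < 7 on the vertex set. Then K (dimension 2) consists of the simplices:

  0-simplices (8): [0], [1], [2], [3], [4], [5], [6], [7]
  1-simplices (10): [0,2], [1,4], [2,4], [2,5], [2,6], [2,7], [3,5], [3,7], [4,6], [5,6]
  2-simplices (2): [2,4,6], [2,5,6]

Hence C_0 ≅ Z^8, C_1 ≅ Z^10, C_2 ≅ Z^2.

Boundary ∂_1: C_1 → C_0 is given by ∂[p,q] = [q] − [p]. For instance
  ∂[5,6] = [6] − [5].
As a 8×10 matrix over Z this has rank 7, with invariant factors (1,1,1,1,1,1,1).

∂_2: C_2 → C_1 acts by ∂[p,q,r] = [q,r] − [p,r] + [p,q]. For instance
  ∂[2,5,6] = [5,6] − [2,6] + [2,5],
  ∂[2,4,6] = [4,6] − [2,6] + [2,4].
The resulting 10×2 matrix has rank 2, and its Smith normal form has invariant factors (1,1).

Reading off H_k = ker ∂_k / im ∂_{k+1}:

  H_0: rank C_0 − rank ∂_1 = 8 − 7 = 1, and the invariant factors of ∂_1 are all 1, so H_0 ≅ Z.
  H_1: rank ker ∂_1 − rank ∂_2 = (10 − 7) − 2 = 1, and the invariant factors of ∂_2 are all 1, so H_1 ≅ Z.
  H_2: rank ker ∂_2 − rank ∂_3 = (2 − 2) − 0 = 0, and there is no ∂_3, so H_2 ≅ 0.

H_0 ≅ Z,  H_1 ≅ Z,  H_2 = 0.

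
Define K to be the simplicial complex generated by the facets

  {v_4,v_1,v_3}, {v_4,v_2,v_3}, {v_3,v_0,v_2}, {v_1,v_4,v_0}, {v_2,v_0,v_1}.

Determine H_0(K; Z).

H_0 ≅ Z.

Order the vertices as v_0 < v_1 < v_2 < v_3 < v_4. Listing each simplex with vertices in this order, K has dimension 2 with simplices:

  0-simplices (5): [v_0], [v_1], [v_2], [v_3], [v_4]
  1-simplices (10): [v_0,v_1], [v_0,v_2], [v_0,v_3], [v_0,v_4], [v_1,v_2], [v_1,v_3], [v_1,v_4], [v_2,v_3], [v_2,v_4], [v_3,v_4]
  2-simplices (5): [v_0,v_1,v_2], [v_0,v_1,v_4], [v_0,v_2,v_3], [v_1,v_3,v_4], [v_2,v_3,v_4]

so the chain groups are C_0 ≅ Z^5, C_1 ≅ Z^10, C_2 ≅ Z^5.

Boundary ∂_1: C_1 → C_0 is given by ∂[p,q] = [q] − [p].
This gives a 5×10 integer matrix of rank 4; reducing to Smith normal form yields diagonal entries (1,1,1,1).

The boundary map ∂_2: C_2 → C_1 sends each 2-simplex [p,q,r] to [q,r] − [p,r] + [p,q]. For instance
  ∂[v_1,v_3,v_4] = [v_3,v_4] − [v_1,v_4] + [v_1,v_3],
  ∂[v_0,v_2,v_3] = [v_2,v_3] − [v_0,v_3] + [v_0,v_2].
As a 10×5 matrix over Z this has rank 5, with invariant factors (1,1,1,1,1).

Computing H_k = (kernel of ∂_k) / (image of ∂_{k+1}):

  H_0: rank C_0 − rank ∂_1 = 5 − 4 = 1, and the invariant factors of ∂_1 are all 1, so H_0 = Z.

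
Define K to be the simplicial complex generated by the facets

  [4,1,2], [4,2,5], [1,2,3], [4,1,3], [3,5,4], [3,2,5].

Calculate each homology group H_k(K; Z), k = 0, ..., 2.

H_0 ≅ Z,  H_1 = 0,  H_2 ≅ Z.

Order the vertices as 1 < 2 < 3 < 4 < 5. Listing each simplex with vertices in this order, K has dimension 2 with simplices:

  0-simplices (5): [1], [2], [3], [4], [5]
  1-simplices (9): [1,2], [1,3], [1,4], [2,3], [2,4], [2,5], [3,4], [3,5], [4,5]
  2-simplices (6): [1,2,3], [1,2,4], [1,3,4], [2,3,5], [2,4,5], [3,4,5]

Hence C_0 ≅ Z^5, C_1 ≅ Z^9, C_2 ≅ Z^6.

The boundary map ∂_1: C_1 → C_0 is given by ∂[p,q] = [q] − [p]. For instance
  ∂[2,5] = [5] − [2].
The 5×9 boundary matrix has rank 4 and Smith normal form diag(1,1,1,1).

The boundary map ∂_2: C_2 → C_1 acts by ∂[p,q,r] = [q,r] − [p,r] + [p,q]. For instance
  ∂[1,2,4] = [2,4] − [1,4] + [1,2],
  ∂[1,2,3] = [2,3] − [1,3] + [1,2].
This gives a 9×6 integer matrix of rank 5; reducing to Smith normal form yields diagonal entries (1,1,1,1,1).

Computing H_k = (kernel of ∂_k) / (image of ∂_{k+1}):

  H_0: rank C_0 − rank ∂_1 = 5 − 4 = 1, and the invariant factors of ∂_1 are all 1, so H_0 = Z.
  H_1: rank ker ∂_1 − rank ∂_2 = (9 − 4) − 5 = 0, and the invariant factors of ∂_2 are all 1, so H_1 = 0.
  H_2: rank ker ∂_2 − rank ∂_3 = (6 − 5) − 0 = 1, and there is no ∂_3, so H_2 = Z.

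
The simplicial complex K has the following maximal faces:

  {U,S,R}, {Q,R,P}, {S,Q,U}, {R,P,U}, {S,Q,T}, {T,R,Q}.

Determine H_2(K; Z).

H_2 = 0.

Fix the vertex order P < Q < R < S < T < U and write every simplex with vertices in increasing order. Then dim K = 2 and the simplices of K are:

  0-simplices (6): P, Q, R, S, T, U
  1-simplices (12): PQ, PR, PU, QR, QS, QT, QU, RS, RT, RU, ST, SU
  2-simplices (6): PQR, PRU, QRT, QST, QSU, RSU

so the chain groups are C_0 ≅ Z^6, C_1 ≅ Z^12, C_2 ≅ Z^6.

Boundary ∂_1: C_1 → C_0 sends each edge [p,q] (with p < q) to q − p. For instance
  ∂PQ = Q − P.
The resulting 6×12 matrix has rank 5, and its Smith normal form has invariant factors (1,1,1,1,1).

Boundary ∂_2: C_2 → C_1 maps a triangle to the signed sum of its edges. For instance
  ∂QRT = RT − QT + QR,
  ∂QST = ST − QT + QS.
As a 12×6 matrix over Z this has rank 6, with invariant factors (1,1,1,1,1,1).

Now H_k = ker ∂_k / im ∂_{k+1}, so:

  H_2: rank ker ∂_2 − rank ∂_3 = (6 − 6) − 0 = 0, and there is no ∂_3, so H_2 = 0.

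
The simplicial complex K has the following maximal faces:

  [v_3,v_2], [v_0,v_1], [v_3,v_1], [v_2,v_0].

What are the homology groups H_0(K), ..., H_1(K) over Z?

H_0 = Z,  H_1 = Z.

Order the vertices as v_0 < v_1 < v_2 < v_3. Listing each simplex with vertices in this order, K has dimension 1 with simplices:

  0-simplices (4): [v_0], [v_1], [v_2], [v_3]
  1-simplices (4): [v_0,v_1], [v_0,v_2], [v_1,v_3], [v_2,v_3]

so the chain groups are C_0 ≅ Z^4, C_1 ≅ Z^4.

Boundary ∂_1: C_1 → C_0 maps an edge to its endpoints' difference, ∂[p,q] = q − p. For instance
  ∂[v_0,v_1] = [v_1] − [v_0].
This gives a 4×4 integer matrix of rank 3; reducing to Smith normal form yields diagonal entries (1,1,1).

From H_k ≅ ker(∂_k) / im(∂_{k+1}) we obtain:

  H_0: rank C_0 − rank ∂_1 = 4 − 3 = 1, and the invariant factors of ∂_1 are all 1, so H_0 ≅ Z.
  H_1: rank ker ∂_1 − rank ∂_2 = (4 − 3) − 0 = 1, and there is no ∂_2, so H_1 ≅ Z.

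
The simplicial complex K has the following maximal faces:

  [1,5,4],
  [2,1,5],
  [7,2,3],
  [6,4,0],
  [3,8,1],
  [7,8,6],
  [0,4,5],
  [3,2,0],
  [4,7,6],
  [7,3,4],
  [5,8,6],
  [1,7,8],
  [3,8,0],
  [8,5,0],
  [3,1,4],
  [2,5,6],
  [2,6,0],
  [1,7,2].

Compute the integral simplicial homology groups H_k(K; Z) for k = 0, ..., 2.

H_0 = Z,  H_1 = Z ⊕ Z/2Z,  H_2 = 0.

We work with the vertex ordering 0 < 1 < 2 < 3 < 4 < 5 < 6 < 7 < 8. The simplices of K, each written with vertices in increasing order, are:

  0-simplices (9): [0], [1], [2], [3], [4], [5], [6], [7], [8]
  1-simplices (27): (27 of them)
  2-simplices (18): [0,2,3], [0,2,6], [0,3,8], [0,4,5], [0,4,6], [0,5,8], [1,2,5], [1,2,7], [1,3,4], [1,3,8], [1,4,5], [1,7,8], [2,3,7], [2,5,6], [3,4,7], [4,6,7], [5,6,8], [6,7,8]

giving chain groups C_0 ≅ Z^9, C_1 ≅ Z^27, C_2 ≅ Z^18.

∂_1: C_1 → C_0 is given by ∂[p,q] = [q] − [p].
As a 9×27 matrix over Z this has rank 8, with invariant factors (1,1,1,1,1,1,1,1).

∂_2: C_2 → C_1 acts by ∂[p,q,r] = [q,r] − [p,r] + [p,q]. For instance
  ∂[4,6,7] = [6,7] − [4,7] + [4,6],
  ∂[1,3,8] = [3,8] − [1,8] + [1,3].
This gives a 27×18 integer matrix of rank 18; reducing to Smith normal form yields diagonal entries (1,1,1,1,1,1,1,1,1,1,1,1,1,1,1,1,1,2).

Computing H_k = (kernel of ∂_k) / (image of ∂_{k+1}):

  H_0: rank C_0 − rank ∂_1 = 9 − 8 = 1, and the invariant factors of ∂_1 are all 1, so H_0 ≅ Z.
  H_1: rank ker ∂_1 − rank ∂_2 = (27 − 8) − 18 = 1, and ∂_2 has invariant factor 2 > 1, so H_1 ≅ Z ⊕ Z/2Z.
  H_2: rank ker ∂_2 − rank ∂_3 = (18 − 18) − 0 = 0, and there is no ∂_3, so H_2 ≅ 0.

As a check, the Euler characteristic is 9 − 27 + 18 = 0, which agrees with 1 − 1 + 0 = 0.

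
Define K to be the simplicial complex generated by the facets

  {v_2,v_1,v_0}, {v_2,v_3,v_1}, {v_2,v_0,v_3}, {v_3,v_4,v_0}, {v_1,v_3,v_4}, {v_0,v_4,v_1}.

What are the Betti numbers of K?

We work with the vertex ordering v_0 < v_1 < v_2 < v_3 < v_4. The simplices of K, each written with vertices in increasing order, are:

  0-simplices (5): [v_0], [v_1], [v_2], [v_3], [v_4]
  1-simplices (9): [v_0,v_1], [v_0,v_2], [v_0,v_3], [v_0,v_4], [v_1,v_2], [v_1,v_3], [v_1,v_4], [v_2,v_3], [v_3,v_4]
  2-simplices (6): [v_0,v_1,v_2], [v_0,v_1,v_4], [v_0,v_2,v_3], [v_0,v_3,v_4], [v_1,v_2,v_3], [v_1,v_3,v_4]

Hence C_0 ≅ Z^5, C_1 ≅ Z^9, C_2 ≅ Z^6.

∂_1: C_1 → C_0 sends each edge [p,q] (with p < q) to q − p.
As a 5×9 matrix over Z this has rank 4, with invariant factors (1,1,1,1).

The boundary map ∂_2: C_2 → C_1 maps a triangle to the signed sum of its edges. For instance
  ∂[v_1,v_3,v_4] = [v_3,v_4] − [v_1,v_4] + [v_1,v_3],
  ∂[v_0,v_1,v_2] = [v_1,v_2] − [v_0,v_2] + [v_0,v_1].
The resulting 9×6 matrix has rank 5, and its Smith normal form has invariant factors (1,1,1,1,1).

Computing H_k = (kernel of ∂_k) / (image of ∂_{k+1}):

  H_0: rank C_0 − rank ∂_1 = 5 − 4 = 1, and the invariant factors of ∂_1 are all 1, so H_0 = Z.
  H_1: rank ker ∂_1 − rank ∂_2 = (9 − 4) − 5 = 0, and the invariant factors of ∂_2 are all 1, so H_1 = 0.
  H_2: rank ker ∂_2 − rank ∂_3 = (6 − 5) − 0 = 1, and there is no ∂_3, so H_2 = Z.

As a check, the Euler characteristic is 5 − 9 + 6 = 2, which agrees with 1 − 0 + 1 = 2.

Hence the Betti numbers are b_0 = 1, b_1 = 0, b_2 = 1.

b_0 = 1, b_1 = 0, b_2 = 1.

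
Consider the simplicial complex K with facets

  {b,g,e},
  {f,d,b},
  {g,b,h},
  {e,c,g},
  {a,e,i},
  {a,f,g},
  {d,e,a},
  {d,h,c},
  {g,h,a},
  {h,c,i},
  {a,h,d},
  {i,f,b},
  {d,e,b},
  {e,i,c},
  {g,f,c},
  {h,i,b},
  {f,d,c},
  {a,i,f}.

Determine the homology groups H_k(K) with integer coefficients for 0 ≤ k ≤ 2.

We work with the vertex ordering a < b < c < d < e < f < g < h < i. The simplices of K, each written with vertices in increasing order, are:

  0-simplices (9): a, b, c, d, e, f, g, h, i
  1-simplices (27): ad, ae, af, ag, ah, ai, bd, be, bf, bg, bh, bi, cd, ce, cf, cg, ch, ci, de, df, dh, eg, ei, fg, fi, gh, hi
  2-simplices (18): ade, adh, aei, afg, afi, agh, bde, bdf, beg, bfi, bgh, bhi, cdf, cdh, ceg, cei, cfg, chi

giving chain groups C_0 ≅ Z^9, C_1 ≅ Z^27, C_2 ≅ Z^18.

The boundary map ∂_1: C_1 → C_0 sends each edge [p,q] (with p < q) to q − p.
The resulting 9×27 matrix has rank 8, and its Smith normal form has invariant factors (1,1,1,1,1,1,1,1).

Boundary ∂_2: C_2 → C_1 acts by ∂[p,q,r] = [q,r] − [p,r] + [p,q]. For instance
  ∂bdf = df − bf + bd,
  ∂ade = de − ae + ad.
This gives a 27×18 integer matrix of rank 17; reducing to Smith normal form yields diagonal entries (1,1,1,1,1,1,1,1,1,1,1,1,1,1,1,1,1).

Reading off H_k = ker ∂_k / im ∂_{k+1}:

  H_0: rank C_0 − rank ∂_1 = 9 − 8 = 1, and the invariant factors of ∂_1 are all 1, so H_0 ≅ Z.
  H_1: rank ker ∂_1 − rank ∂_2 = (27 − 8) − 17 = 2, and the invariant factors of ∂_2 are all 1, so H_1 ≅ Z^2.
  H_2: rank ker ∂_2 − rank ∂_3 = (18 − 17) − 0 = 1, and there is no ∂_3, so H_2 ≅ Z.

H_0 ≅ Z,  H_1 ≅ Z^2,  H_2 ≅ Z.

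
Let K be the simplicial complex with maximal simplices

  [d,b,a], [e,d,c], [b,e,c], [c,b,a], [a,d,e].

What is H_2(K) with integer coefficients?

Order the vertices as a < b < c < d < e. Listing each simplex with vertices in this order, K has dimension 2 with simplices:

  0-simplices (5): a, b, c, d, e
  1-simplices (10): ab, ac, ad, ae, bc, bd, be, cd, ce, de
  2-simplices (5): abc, abd, ade, bce, cde

giving chain groups C_0 ≅ Z^5, C_1 ≅ Z^10, C_2 ≅ Z^5.

∂_1: C_1 → C_0 sends each edge [p,q] (with p < q) to q − p. For instance
  ∂ab = b − a.
The resulting 5×10 matrix has rank 4, and its Smith normal form has invariant factors (1,1,1,1).

Boundary ∂_2: C_2 → C_1 acts by ∂[p,q,r] = [q,r] − [p,r] + [p,q]. For instance
  ∂abc = bc − ac + ab,
  ∂bce = ce − be + bc.
The resulting 10×5 matrix has rank 5, and its Smith normal form has invariant factors (1,1,1,1,1).

Now H_k = ker ∂_k / im ∂_{k+1}, so:

  H_2: rank ker ∂_2 − rank ∂_3 = (5 − 5) − 0 = 0, and there is no ∂_3, so H_2 = 0.

(K is a triangulation of the Möbius band.)

H_2 = 0.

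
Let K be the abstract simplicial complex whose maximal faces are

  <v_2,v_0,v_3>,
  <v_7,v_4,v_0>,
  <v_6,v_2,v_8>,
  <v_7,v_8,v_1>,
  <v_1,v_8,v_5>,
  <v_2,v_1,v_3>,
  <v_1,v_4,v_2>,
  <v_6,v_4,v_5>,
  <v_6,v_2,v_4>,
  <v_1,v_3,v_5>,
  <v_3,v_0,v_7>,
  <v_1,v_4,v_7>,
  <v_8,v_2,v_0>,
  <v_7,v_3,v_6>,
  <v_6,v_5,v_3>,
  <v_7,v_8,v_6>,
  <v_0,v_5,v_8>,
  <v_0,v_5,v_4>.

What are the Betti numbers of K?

Fix the vertex order v_0 < v_1 < v_2 < v_3 < v_4 < v_5 < v_6 < v_7 < v_8 and write every simplex with vertices in increasing order. Then dim K = 2 and the simplices of K are:

  0-simplices (9): [v_0], [v_1], [v_2], [v_3], [v_4], [v_5], [v_6], [v_7], [v_8]
  1-simplices (27): (27 of them)
  2-simplices (18): (18 of them)

so the chain groups are C_0 ≅ Z^9, C_1 ≅ Z^27, C_2 ≅ Z^18.

The boundary map ∂_1: C_1 → C_0 maps an edge to its endpoints' difference, ∂[p,q] = q − p. For instance
  ∂[v_3,v_6] = [v_6] − [v_3].
The 9×27 boundary matrix has rank 8 and Smith normal form diag(1,1,1,1,1,1,1,1).

The boundary map ∂_2: C_2 → C_1 acts by ∂[p,q,r] = [q,r] − [p,r] + [p,q]. For instance
  ∂[v_3,v_6,v_7] = [v_6,v_7] − [v_3,v_7] + [v_3,v_6],
  ∂[v_1,v_2,v_3] = [v_2,v_3] − [v_1,v_3] + [v_1,v_2].
The 27×18 boundary matrix has rank 17 and Smith normal form diag(1,1,1,1,1,1,1,1,1,1,1,1,1,1,1,1,1).

Reading off H_k = ker ∂_k / im ∂_{k+1}:

  H_0: rank C_0 − rank ∂_1 = 9 − 8 = 1, and the invariant factors of ∂_1 are all 1, so H_0 = Z.
  H_1: rank ker ∂_1 − rank ∂_2 = (27 − 8) − 17 = 2, and the invariant factors of ∂_2 are all 1, so H_1 = Z^2.
  H_2: rank ker ∂_2 − rank ∂_3 = (18 − 17) − 0 = 1, and there is no ∂_3, so H_2 = Z.

Hence the Betti numbers are b_0 = 1, b_1 = 2, b_2 = 1.

b_0 = 1, b_1 = 2, b_2 = 1.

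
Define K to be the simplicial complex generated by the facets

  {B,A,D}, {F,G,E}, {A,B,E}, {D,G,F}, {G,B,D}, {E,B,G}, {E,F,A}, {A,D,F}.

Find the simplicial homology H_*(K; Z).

Order the vertices as A < B < D < E < F < G. Listing each simplex with vertices in this order, K has dimension 2 with simplices:

  0-simplices (6): A, B, D, E, F, G
  1-simplices (12): AB, AD, AE, AF, BD, BE, BG, DF, DG, EF, EG, FG
  2-simplices (8): ABD, ABE, ADF, AEF, BDG, BEG, DFG, EFG

so the chain groups are C_0 ≅ Z^6, C_1 ≅ Z^12, C_2 ≅ Z^8.

The boundary map ∂_1: C_1 → C_0 sends each edge [p,q] (with p < q) to q − p.
The 6×12 boundary matrix has rank 5 and Smith normal form diag(1,1,1,1,1).

Boundary ∂_2: C_2 → C_1 sends each 2-simplex [p,q,r] to [q,r] − [p,r] + [p,q]. For instance
  ∂BDG = DG − BG + BD,
  ∂ABE = BE − AE + AB.
This gives a 12×8 integer matrix of rank 7; reducing to Smith normal form yields diagonal entries (1,1,1,1,1,1,1).

Computing H_k = (kernel of ∂_k) / (image of ∂_{k+1}):

  H_0: rank C_0 − rank ∂_1 = 6 − 5 = 1, and the invariant factors of ∂_1 are all 1, so H_0 ≅ Z.
  H_1: rank ker ∂_1 − rank ∂_2 = (12 − 5) − 7 = 0, and the invariant factors of ∂_2 are all 1, so H_1 ≅ 0.
  H_2: rank ker ∂_2 − rank ∂_3 = (8 − 7) − 0 = 1, and there is no ∂_3, so H_2 ≅ Z.

As a check, the Euler characteristic is 6 − 12 + 8 = 2, which agrees with 1 − 0 + 1 = 2.
(K is a triangulation of the 2-sphere S^2.)

H_0 ≅ Z,  H_1 = 0,  H_2 ≅ Z.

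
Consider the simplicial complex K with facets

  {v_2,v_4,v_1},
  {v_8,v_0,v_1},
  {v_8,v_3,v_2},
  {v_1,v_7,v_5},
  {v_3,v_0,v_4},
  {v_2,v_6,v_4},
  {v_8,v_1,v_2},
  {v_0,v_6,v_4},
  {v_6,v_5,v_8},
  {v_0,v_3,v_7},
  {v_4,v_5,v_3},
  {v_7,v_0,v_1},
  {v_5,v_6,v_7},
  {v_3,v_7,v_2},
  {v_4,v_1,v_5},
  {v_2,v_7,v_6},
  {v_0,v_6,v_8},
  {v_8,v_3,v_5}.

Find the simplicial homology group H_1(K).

K has 9 vertices, 27 edges, 18 triangles.
rank ∂_1 = 8, rank ∂_2 = 17 ⇒ b_1 = 27 − 8 − 17 = 2; all invariant factors of ∂_2 are 1 so no torsion. So H_1 = Z^2.

H_1 = Z^2.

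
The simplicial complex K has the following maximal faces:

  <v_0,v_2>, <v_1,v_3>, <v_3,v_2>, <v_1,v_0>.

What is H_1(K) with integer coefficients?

We work with the vertex ordering v_0 < v_1 < v_2 < v_3. The simplices of K, each written with vertices in increasing order, are:

  0-simplices (4): [v_0], [v_1], [v_2], [v_3]
  1-simplices (4): [v_0,v_1], [v_0,v_2], [v_1,v_3], [v_2,v_3]

Hence C_0 ≅ Z^4, C_1 ≅ Z^4.

Boundary ∂_1: C_1 → C_0 sends each edge [p,q] (with p < q) to q − p. For instance
  ∂[v_2,v_3] = [v_3] − [v_2].
This gives a 4×4 integer matrix of rank 3; reducing to Smith normal form yields diagonal entries (1,1,1).

Computing H_k = (kernel of ∂_k) / (image of ∂_{k+1}):

  H_1: rank ker ∂_1 − rank ∂_2 = (4 − 3) − 0 = 1, and there is no ∂_2, so H_1 ≅ Z.

(K is a triangulation of the circle S^1.)

H_1 = Z.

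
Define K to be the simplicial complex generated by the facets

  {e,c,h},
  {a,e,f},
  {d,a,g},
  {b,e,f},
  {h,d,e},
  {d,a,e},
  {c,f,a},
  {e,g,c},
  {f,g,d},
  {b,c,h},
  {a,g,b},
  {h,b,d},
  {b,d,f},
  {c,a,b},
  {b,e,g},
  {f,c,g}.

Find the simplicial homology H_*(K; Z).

Order the vertices as a < b < c < d < e < f < g < h. Listing each simplex with vertices in this order, K has dimension 2 with simplices:

  0-simplices (8): a, b, c, d, e, f, g, h
  1-simplices (24): ab, ac, ad, ae, af, ag, bc, bd, be, bf, bg, bh, ce, cf, cg, ch, de, df, dg, dh, ef, eg, eh, fg
  2-simplices (16): abc, abg, acf, ade, adg, aef, bch, bdf, bdh, bef, beg, ceg, ceh, cfg, deh, dfg

giving chain groups C_0 ≅ Z^8, C_1 ≅ Z^24, C_2 ≅ Z^16.

The boundary map ∂_1: C_1 → C_0 sends each edge [p,q] (with p < q) to q − p.
As a 8×24 matrix over Z this has rank 7, with invariant factors (1,1,1,1,1,1,1).

Boundary ∂_2: C_2 → C_1 maps a triangle to the signed sum of its edges. For instance
  ∂abc = bc − ac + ab,
  ∂aef = ef − af + ae.
As a 24×16 matrix over Z this has rank 15, with invariant factors (1,1,1,1,1,1,1,1,1,1,1,1,1,1,1).

Now H_k = ker ∂_k / im ∂_{k+1}, so:

  H_0: rank C_0 − rank ∂_1 = 8 − 7 = 1, and the invariant factors of ∂_1 are all 1, so H_0 ≅ Z.
  H_1: rank ker ∂_1 − rank ∂_2 = (24 − 7) − 15 = 2, and the invariant factors of ∂_2 are all 1, so H_1 ≅ Z^2.
  H_2: rank ker ∂_2 − rank ∂_3 = (16 − 15) − 0 = 1, and there is no ∂_3, so H_2 ≅ Z.

As a check, the Euler characteristic is 8 − 24 + 16 = 0, which agrees with 1 − 2 + 1 = 0.

H_0 = Z,  H_1 = Z^2,  H_2 = Z.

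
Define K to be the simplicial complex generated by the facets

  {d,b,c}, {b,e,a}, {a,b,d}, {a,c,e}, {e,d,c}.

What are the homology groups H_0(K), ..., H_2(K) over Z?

We work with the vertex ordering a < b < c < d < e. The simplices of K, each written with vertices in increasing order, are:

  0-simplices (5): a, b, c, d, e
  1-simplices (10): ab, ac, ad, ae, bc, bd, be, cd, ce, de
  2-simplices (5): abd, abe, ace, bcd, cde

giving chain groups C_0 ≅ Z^5, C_1 ≅ Z^10, C_2 ≅ Z^5.

Boundary ∂_1: C_1 → C_0 sends each edge [p,q] (with p < q) to q − p. For instance
  ∂ae = e − a.
The 5×10 boundary matrix has rank 4 and Smith normal form diag(1,1,1,1).

Boundary ∂_2: C_2 → C_1 acts by ∂[p,q,r] = [q,r] − [p,r] + [p,q]. For instance
  ∂bcd = cd − bd + bc,
  ∂cde = de − ce + cd.
As a 10×5 matrix over Z this has rank 5, with invariant factors (1,1,1,1,1).

From H_k ≅ ker(∂_k) / im(∂_{k+1}) we obtain:

  H_0: rank C_0 − rank ∂_1 = 5 − 4 = 1, and the invariant factors of ∂_1 are all 1, so H_0 = Z.
  H_1: rank ker ∂_1 − rank ∂_2 = (10 − 4) − 5 = 1, and the invariant factors of ∂_2 are all 1, so H_1 = Z.
  H_2: rank ker ∂_2 − rank ∂_3 = (5 − 5) − 0 = 0, and there is no ∂_3, so H_2 = 0.

As a check, the Euler characteristic is 5 − 10 + 5 = 0, which agrees with 1 − 1 + 0 = 0.

H_0 ≅ Z,  H_1 ≅ Z,  H_2 = 0.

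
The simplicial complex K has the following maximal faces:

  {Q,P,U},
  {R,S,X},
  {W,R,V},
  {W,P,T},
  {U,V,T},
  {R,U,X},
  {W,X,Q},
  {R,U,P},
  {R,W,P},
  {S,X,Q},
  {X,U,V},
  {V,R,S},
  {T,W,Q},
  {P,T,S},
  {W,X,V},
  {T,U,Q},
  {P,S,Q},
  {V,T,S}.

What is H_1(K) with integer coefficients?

H_1 ≅ Z ⊕ Z_2.

K has 9 vertices, 27 edges, 18 triangles.
rank ∂_1 = 8, rank ∂_2 = 18 ⇒ b_1 = 27 − 8 − 18 = 1; ∂_2 has invariant factor(s) [2] giving torsion. So H_1 ≅ Z ⊕ Z_2.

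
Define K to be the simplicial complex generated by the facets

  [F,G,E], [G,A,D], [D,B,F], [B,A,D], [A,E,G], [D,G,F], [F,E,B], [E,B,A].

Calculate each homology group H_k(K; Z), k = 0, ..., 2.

Fix the vertex order A < B < D < E < F < G and write every simplex with vertices in increasing order. Then dim K = 2 and the simplices of K are:

  0-simplices (6): A, B, D, E, F, G
  1-simplices (12): AB, AD, AE, AG, BD, BE, BF, DF, DG, EF, EG, FG
  2-simplices (8): ABD, ABE, ADG, AEG, BDF, BEF, DFG, EFG

giving chain groups C_0 ≅ Z^6, C_1 ≅ Z^12, C_2 ≅ Z^8.

Boundary ∂_1: C_1 → C_0 is given by ∂[p,q] = [q] − [p]. For instance
  ∂EG = G − E.
The 6×12 boundary matrix has rank 5 and Smith normal form diag(1,1,1,1,1).

∂_2: C_2 → C_1 acts by ∂[p,q,r] = [q,r] − [p,r] + [p,q]. For instance
  ∂ABE = BE − AE + AB,
  ∂ABD = BD − AD + AB.
The 12×8 boundary matrix has rank 7 and Smith normal form diag(1,1,1,1,1,1,1).

Computing H_k = (kernel of ∂_k) / (image of ∂_{k+1}):

  H_0: rank C_0 − rank ∂_1 = 6 − 5 = 1, and the invariant factors of ∂_1 are all 1, so H_0 = Z.
  H_1: rank ker ∂_1 − rank ∂_2 = (12 − 5) − 7 = 0, and the invariant factors of ∂_2 are all 1, so H_1 = 0.
  H_2: rank ker ∂_2 − rank ∂_3 = (8 − 7) − 0 = 1, and there is no ∂_3, so H_2 = Z.

As a check, the Euler characteristic is 6 − 12 + 8 = 2, which agrees with 1 − 0 + 1 = 2.

H_0 ≅ Z,  H_1 = 0,  H_2 ≅ Z.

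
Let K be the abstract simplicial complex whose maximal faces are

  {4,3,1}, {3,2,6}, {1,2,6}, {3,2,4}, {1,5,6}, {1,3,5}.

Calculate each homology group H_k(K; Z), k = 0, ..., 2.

H_0 ≅ Z,  H_1 ≅ Z,  H_2 = 0.

We work with the vertex ordering 1 < 2 < 3 < 4 < 5 < 6. The simplices of K, each written with vertices in increasing order, are:

  0-simplices (6): [1], [2], [3], [4], [5], [6]
  1-simplices (12): [1,2], [1,3], [1,4], [1,5], [1,6], [2,3], [2,4], [2,6], [3,4], [3,5], [3,6], [5,6]
  2-simplices (6): [1,2,6], [1,3,4], [1,3,5], [1,5,6], [2,3,4], [2,3,6]

Hence C_0 ≅ Z^6, C_1 ≅ Z^12, C_2 ≅ Z^6.

Boundary ∂_1: C_1 → C_0 maps an edge to its endpoints' difference, ∂[p,q] = q − p. For instance
  ∂[3,5] = [5] − [3].
The resulting 6×12 matrix has rank 5, and its Smith normal form has invariant factors (1,1,1,1,1).

∂_2: C_2 → C_1 sends each 2-simplex [p,q,r] to [q,r] − [p,r] + [p,q]. For instance
  ∂[1,3,4] = [3,4] − [1,4] + [1,3],
  ∂[1,2,6] = [2,6] − [1,6] + [1,2].
This gives a 12×6 integer matrix of rank 6; reducing to Smith normal form yields diagonal entries (1,1,1,1,1,1).

Reading off H_k = ker ∂_k / im ∂_{k+1}:

  H_0: rank C_0 − rank ∂_1 = 6 − 5 = 1, and the invariant factors of ∂_1 are all 1, so H_0 ≅ Z.
  H_1: rank ker ∂_1 − rank ∂_2 = (12 − 5) − 6 = 1, and the invariant factors of ∂_2 are all 1, so H_1 ≅ Z.
  H_2: rank ker ∂_2 − rank ∂_3 = (6 − 6) − 0 = 0, and there is no ∂_3, so H_2 ≅ 0.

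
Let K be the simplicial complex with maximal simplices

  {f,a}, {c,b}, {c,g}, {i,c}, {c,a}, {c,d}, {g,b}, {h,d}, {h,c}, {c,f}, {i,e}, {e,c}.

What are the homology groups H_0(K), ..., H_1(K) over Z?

H_0 ≅ Z,  H_1 ≅ Z^4.

K has 9 vertices, 12 edges.
rank ∂_0 = 0, rank ∂_1 = 8 ⇒ b_0 = 9 − 0 − 8 = 1; all invariant factors of ∂_1 are 1 so no torsion. So H_0 = Z.
rank ∂_1 = 8, rank ∂_2 = 0 ⇒ b_1 = 12 − 8 − 0 = 4. So H_1 = Z^4.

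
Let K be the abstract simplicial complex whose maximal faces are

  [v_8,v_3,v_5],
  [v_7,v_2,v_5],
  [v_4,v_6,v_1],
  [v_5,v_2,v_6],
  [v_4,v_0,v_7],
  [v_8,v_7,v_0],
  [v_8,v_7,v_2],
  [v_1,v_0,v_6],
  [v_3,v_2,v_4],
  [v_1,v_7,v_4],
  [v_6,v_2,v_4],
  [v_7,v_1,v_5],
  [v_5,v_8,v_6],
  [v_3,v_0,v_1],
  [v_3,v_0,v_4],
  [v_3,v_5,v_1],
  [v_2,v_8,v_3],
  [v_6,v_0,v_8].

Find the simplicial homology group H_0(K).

H_0 = Z.

Fix the vertex order v_0 < v_1 < v_2 < v_3 < v_4 < v_5 < v_6 < v_7 < v_8 and write every simplex with vertices in increasing order. Then dim K = 2 and the simplices of K are:

  0-simplices (9): [v_0], [v_1], [v_2], [v_3], [v_4], [v_5], [v_6], [v_7], [v_8]
  1-simplices (27): (27 of them)
  2-simplices (18): (18 of them)

giving chain groups C_0 ≅ Z^9, C_1 ≅ Z^27, C_2 ≅ Z^18.

Boundary ∂_1: C_1 → C_0 maps an edge to its endpoints' difference, ∂[p,q] = q − p. For instance
  ∂[v_5,v_6] = [v_6] − [v_5].
The 9×27 boundary matrix has rank 8 and Smith normal form diag(1,1,1,1,1,1,1,1).

The boundary map ∂_2: C_2 → C_1 acts by ∂[p,q,r] = [q,r] − [p,r] + [p,q]. For instance
  ∂[v_2,v_4,v_6] = [v_4,v_6] − [v_2,v_6] + [v_2,v_4],
  ∂[v_1,v_5,v_7] = [v_5,v_7] − [v_1,v_7] + [v_1,v_5].
The 27×18 boundary matrix has rank 18 and Smith normal form diag(1,1,1,1,1,1,1,1,1,1,1,1,1,1,1,1,1,2).

Now H_k = ker ∂_k / im ∂_{k+1}, so:

  H_0: rank C_0 − rank ∂_1 = 9 − 8 = 1, and the invariant factors of ∂_1 are all 1, so H_0 = Z.

(K is a triangulation of the Klein bottle.)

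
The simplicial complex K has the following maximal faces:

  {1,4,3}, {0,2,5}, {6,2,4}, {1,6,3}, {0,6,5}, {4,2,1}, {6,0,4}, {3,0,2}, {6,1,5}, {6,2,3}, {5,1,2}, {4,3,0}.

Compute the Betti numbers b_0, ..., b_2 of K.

Fix the vertex order 0 < 1 < 2 < 3 < 4 < 5 < 6 and write every simplex with vertices in increasing order. Then dim K = 2 and the simplices of K are:

  0-simplices (7): [0], [1], [2], [3], [4], [5], [6]
  1-simplices (18): [0,2], [0,3], [0,4], [0,5], [0,6], [1,2], [1,3], [1,4], [1,5], [1,6], [2,3], [2,4], [2,5], [2,6], [3,4], [3,6], [4,6], [5,6]
  2-simplices (12): [0,2,3], [0,2,5], [0,3,4], [0,4,6], [0,5,6], [1,2,4], [1,2,5], [1,3,4], [1,3,6], [1,5,6], [2,3,6], [2,4,6]

so the chain groups are C_0 ≅ Z^7, C_1 ≅ Z^18, C_2 ≅ Z^12.

Boundary ∂_1: C_1 → C_0 maps an edge to its endpoints' difference, ∂[p,q] = q − p. For instance
  ∂[1,3] = [3] − [1].
As a 7×18 matrix over Z this has rank 6, with invariant factors (1,1,1,1,1,1).

∂_2: C_2 → C_1 acts by ∂[p,q,r] = [q,r] − [p,r] + [p,q]. For instance
  ∂[0,2,3] = [2,3] − [0,3] + [0,2],
  ∂[2,4,6] = [4,6] − [2,6] + [2,4].
As a 18×12 matrix over Z this has rank 12, with invariant factors (1,1,1,1,1,1,1,1,1,1,1,2).

Reading off H_k = ker ∂_k / im ∂_{k+1}:

  H_0: rank C_0 − rank ∂_1 = 7 − 6 = 1, and the invariant factors of ∂_1 are all 1, so H_0 = Z.
  H_1: rank ker ∂_1 − rank ∂_2 = (18 − 6) − 12 = 0, and ∂_2 has invariant factor 2 > 1, so H_1 = Z/2Z.
  H_2: rank ker ∂_2 − rank ∂_3 = (12 − 12) − 0 = 0, and there is no ∂_3, so H_2 = 0.

As a check, the Euler characteristic is 7 − 18 + 12 = 1, which agrees with 1 − 0 + 0 = 1.
(K is a triangulation of the real projective plane RP^2.)

Hence the Betti numbers are b_0 = 1, b_1 = 0, b_2 = 0.

b_0 = 1, b_1 = 0, b_2 = 0.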